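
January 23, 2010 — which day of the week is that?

Saturday

Doomsday rule: the anchor day for the 2000s is Tuesday. For year 10: 10÷12 = 0 r 10, and 10÷4 = 2, so 0+10+2 = 12.
Tuesday + 12 ≡ Sunday — that's 2010's doomsday.
In January the doomsday date is Jan 3 (2010 is not a leap year).
Jan 23 is 20 days after Jan 3; 20 mod 7 = 6, so Sunday + 6 = Saturday.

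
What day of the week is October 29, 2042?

Wednesday

Doomsday rule: the anchor day for the 2000s is Tuesday. For year 42: 42÷12 = 3 r 6, and 6÷4 = 1, so 3+6+1 = 10.
Tuesday + 10 ≡ Friday — that's 2042's doomsday.
In October the doomsday date is Oct 10.
Oct 29 is 19 days after Oct 10; 19 mod 7 = 5, so Friday + 5 = Wednesday.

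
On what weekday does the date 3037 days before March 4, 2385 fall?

Tuesday

First find the weekday of Mar 4, 2385. Doomsday rule: the anchor day for the 2300s is Wednesday. For year 85: 85÷12 = 7 r 1, and 1÷4 = 0, so 7+1+0 = 8.
Wednesday + 8 ≡ Thursday — that's 2385's doomsday.
In March the doomsday date is Mar 14.
Mar 4 is 10 days before Mar 14; 10 mod 7 = 3, so Thursday − 3 = Monday.
3037 mod 7 = 6, so 3037 days before a Monday is Monday − 6 = Tuesday.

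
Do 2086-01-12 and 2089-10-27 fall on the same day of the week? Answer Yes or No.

From Jan 12, 2086 to Oct 27, 2089 is 1384 days.
1384 mod 7 = 5, so they are different weekdays.
(Jan 12, 2086 is a Saturday; Oct 27, 2089 is a Thursday.)

No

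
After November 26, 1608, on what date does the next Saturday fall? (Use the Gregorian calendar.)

Nov 26, 1608 is a Wednesday.
From Wednesday to the next Saturday is 3 days.
Nov 26, 1608 + 3 = Nov 29, 1608.

November 29, 1608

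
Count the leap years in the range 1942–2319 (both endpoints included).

91

Multiples of 4 in [1942,2319]: 94.
Of those, multiples of 100: 4 (not leap unless ÷400).
Multiples of 400: 1.
Leap years = 94 − 4 + 1 = 91.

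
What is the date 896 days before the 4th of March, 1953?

September 20, 1950

−365 (one year) → Mar 4, 1952 (531 left).
−366 (one year; includes Feb 29, 1952) → Mar 4, 1951 (165 left).
−4 → Feb 28, 1951 (end of Feb, 28 days; 161 left).
−28 → Jan 31, 1951 (end of Jan, 31 days; 133 left).
−31 → Dec 31, 1950 (end of Dec, 31 days; 102 left).
−31 → Nov 30, 1950 (end of Nov, 30 days; 71 left).
−30 → Oct 31, 1950 (end of Oct, 31 days; 41 left).
−31 → Sep 30, 1950 (end of Sep, 30 days; 10 left).
−10 → Sep 20, 1950.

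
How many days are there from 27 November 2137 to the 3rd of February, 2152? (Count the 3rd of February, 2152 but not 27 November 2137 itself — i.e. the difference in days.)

5181

Nov 27, 2137 → Nov 27, 2138: 365 days.
Nov 27, 2138 → Nov 27, 2139: 365 days.
Nov 27, 2139 → Nov 27, 2140: 366 days (Feb 29, 2140 is in that span).
Nov 27, 2140 → Nov 27, 2141: 365 days.
Nov 27, 2141 → Nov 27, 2142: 365 days.
Nov 27, 2142 → Nov 27, 2143: 365 days.
Nov 27, 2143 → Nov 27, 2144: 366 days (Feb 29, 2144 is in that span).
Nov 27, 2144 → Nov 27, 2145: 365 days.
Nov 27, 2145 → Nov 27, 2146: 365 days.
Nov 27, 2146 → Nov 27, 2147: 365 days.
Nov 27, 2147 → Nov 27, 2148: 366 days (Feb 29, 2148 is in that span).
Nov 27, 2148 → Nov 27, 2149: 365 days.
Nov 27, 2149 → Nov 27, 2150: 365 days.
Nov 27, 2150 → Nov 27, 2151: 365 days.
Nov 27, 2151 → Dec 27, 2151: 30 days (November has 30).
Dec 27, 2151 → Jan 27, 2152: 31 days (December has 31).
Jan 27, 2152 → Feb 3, 2152: 7 days.
Total: 5181 days.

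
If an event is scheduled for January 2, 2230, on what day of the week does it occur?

Saturday

Doomsday rule: the anchor day for the 2200s is Friday. For year 30: 30÷12 = 2 r 6, and 6÷4 = 1, so 2+6+1 = 9.
Friday + 9 ≡ Sunday — that's 2230's doomsday.
In January the doomsday date is Jan 3 (2230 is not a leap year).
Jan 2 is 1 day before Jan 3; 1 mod 7 = 1, so Sunday − 1 = Saturday.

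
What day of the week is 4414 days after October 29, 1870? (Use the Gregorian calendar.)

Oct 29, 1870 is a Saturday.
4414 mod 7 = 4, so 4414 days after a Saturday is Saturday + 4 = Wednesday.

Wednesday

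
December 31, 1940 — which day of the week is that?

Tuesday

Doomsday rule: the anchor day for the 1900s is Wednesday. For year 40: 40÷12 = 3 r 4, and 4÷4 = 1, so 3+4+1 = 8.
Wednesday + 8 ≡ Thursday — that's 1940's doomsday.
In December the doomsday date is Dec 12.
Dec 31 is 19 days after Dec 12; 19 mod 7 = 5, so Thursday + 5 = Tuesday.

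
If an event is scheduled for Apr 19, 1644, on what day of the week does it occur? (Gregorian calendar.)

Tuesday

Doomsday rule: the anchor day for the 1600s is Tuesday. For year 44: 44÷12 = 3 r 8, and 8÷4 = 2, so 3+8+2 = 13.
Tuesday + 13 ≡ Monday — that's 1644's doomsday.
In April the doomsday date is Apr 4.
Apr 19 is 15 days after Apr 4; 15 mod 7 = 1, so Monday + 1 = Tuesday.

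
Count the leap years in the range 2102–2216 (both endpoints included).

Multiples of 4 in [2102,2216]: 29.
Of those, multiples of 100: 1 (not leap unless ÷400).
Multiples of 400: 0.
Leap years = 29 − 1 + 0 = 28.

28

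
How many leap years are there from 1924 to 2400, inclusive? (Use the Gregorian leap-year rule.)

117

Multiples of 4 in [1924,2400]: 120.
Of those, multiples of 100: 5 (not leap unless ÷400).
Multiples of 400: 2.
Leap years = 120 − 5 + 2 = 117.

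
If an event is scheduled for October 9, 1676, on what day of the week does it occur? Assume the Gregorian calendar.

Doomsday rule: the anchor day for the 1600s is Tuesday. For year 76: 76÷12 = 6 r 4, and 4÷4 = 1, so 6+4+1 = 11.
Tuesday + 11 ≡ Saturday — that's 1676's doomsday.
In October the doomsday date is Oct 10.
Oct 9 is 1 day before Oct 10; 1 mod 7 = 1, so Saturday − 1 = Friday.

Friday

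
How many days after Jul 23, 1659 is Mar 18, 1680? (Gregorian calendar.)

Jul 23, 1659 → Jul 23, 1660: 366 days (Feb 29, 1660 is in that span).
Jul 23, 1660 → Jul 23, 1661: 365 days.
Jul 23, 1661 → Jul 23, 1662: 365 days.
Jul 23, 1662 → Jul 23, 1663: 365 days.
Jul 23, 1663 → Jul 23, 1664: 366 days (Feb 29, 1664 is in that span).
Jul 23, 1664 → Jul 23, 1665: 365 days.
Jul 23, 1665 → Jul 23, 1666: 365 days.
Jul 23, 1666 → Jul 23, 1667: 365 days.
Jul 23, 1667 → Jul 23, 1668: 366 days (Feb 29, 1668 is in that span).
Jul 23, 1668 → Jul 23, 1669: 365 days.
Jul 23, 1669 → Jul 23, 1670: 365 days.
Jul 23, 1670 → Jul 23, 1671: 365 days.
Jul 23, 1671 → Jul 23, 1672: 366 days (Feb 29, 1672 is in that span).
Jul 23, 1672 → Jul 23, 1673: 365 days.
Jul 23, 1673 → Jul 23, 1674: 365 days.
Jul 23, 1674 → Jul 23, 1675: 365 days.
Jul 23, 1675 → Jul 23, 1676: 366 days (Feb 29, 1676 is in that span).
Jul 23, 1676 → Jul 23, 1677: 365 days.
Jul 23, 1677 → Jul 23, 1678: 365 days.
Jul 23, 1678 → Jul 23, 1679: 365 days.
Jul 23, 1679 → Aug 23, 1679: 31 days (July has 31).
Aug 23, 1679 → Sep 23, 1679: 31 days (August has 31).
Sep 23, 1679 → Oct 23, 1679: 30 days (September has 30).
Oct 23, 1679 → Nov 23, 1679: 31 days (October has 31).
Nov 23, 1679 → Dec 23, 1679: 30 days (November has 30).
Dec 23, 1679 → Jan 23, 1680: 31 days (December has 31).
Jan 23, 1680 → Feb 23, 1680: 31 days (January has 31).
Feb 23, 1680 → Mar 18, 1680: 24 days.
Total: 7544 days.

7544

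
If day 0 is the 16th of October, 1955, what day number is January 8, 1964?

3006

Oct 16, 1955 → Oct 16, 1956: 366 days (Feb 29, 1956 is in that span).
Oct 16, 1956 → Oct 16, 1957: 365 days.
Oct 16, 1957 → Oct 16, 1958: 365 days.
Oct 16, 1958 → Oct 16, 1959: 365 days.
Oct 16, 1959 → Oct 16, 1960: 366 days (Feb 29, 1960 is in that span).
Oct 16, 1960 → Oct 16, 1961: 365 days.
Oct 16, 1961 → Oct 16, 1962: 365 days.
Oct 16, 1962 → Oct 16, 1963: 365 days.
Oct 16, 1963 → Nov 16, 1963: 31 days (October has 31).
Nov 16, 1963 → Dec 16, 1963: 30 days (November has 30).
Dec 16, 1963 → Jan 8, 1964: 23 days.
Total: 3006 days.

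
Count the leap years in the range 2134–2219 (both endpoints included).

Multiples of 4 in [2134,2219]: 21.
Of those, multiples of 100: 1 (not leap unless ÷400).
Multiples of 400: 0.
Leap years = 21 − 1 + 0 = 20.

20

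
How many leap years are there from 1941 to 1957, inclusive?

4

Multiples of 4 in [1941,1957]: 4.
Of those, multiples of 100: 0 (not leap unless ÷400).
Multiples of 400: 0.
Leap years = 4 − 0 + 0 = 4.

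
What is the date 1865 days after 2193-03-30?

+365 (one year) → Mar 30, 2194 (1500 left).
+365 (one year) → Mar 30, 2195 (1135 left).
+366 (one year; includes Feb 29, 2196) → Mar 30, 2196 (769 left).
+365 (one year) → Mar 30, 2197 (404 left).
+365 (one year) → Mar 30, 2198 (39 left).
Mar has 31 days: +2 → Apr 1, 2198 (37 left).
Apr has 30 days: +30 → May 1, 2198 (7 left).
+7 → May 8, 2198.

May 8, 2198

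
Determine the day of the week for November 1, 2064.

Saturday

January 1, 2064 is a Tuesday.
Jan 1, 2064 → Feb 1, 2064: 31 days (January has 31).
Feb 1, 2064 → Mar 1, 2064: 29 days (February has 29).
Mar 1, 2064 → Apr 1, 2064: 31 days (March has 31).
Apr 1, 2064 → May 1, 2064: 30 days (April has 30).
May 1, 2064 → Jun 1, 2064: 31 days (May has 31).
Jun 1, 2064 → Jul 1, 2064: 30 days (June has 30).
Jul 1, 2064 → Aug 1, 2064: 31 days (July has 31).
Aug 1, 2064 → Sep 1, 2064: 31 days (August has 31).
Sep 1, 2064 → Oct 1, 2064: 30 days (September has 30).
Oct 1, 2064 → Nov 1, 2064: 31 days.
Total: 305 days.
305 mod 7 = 4, so Tuesday + 4 = Saturday.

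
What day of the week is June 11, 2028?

Doomsday rule: the anchor day for the 2000s is Tuesday. For year 28: 28÷12 = 2 r 4, and 4÷4 = 1, so 2+4+1 = 7.
Tuesday + 7 ≡ Tuesday — that's 2028's doomsday.
In June the doomsday date is Jun 6.
Jun 11 is 5 days after Jun 6; 5 mod 7 = 5, so Tuesday + 5 = Sunday.

Sunday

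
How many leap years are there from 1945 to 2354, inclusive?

99

Multiples of 4 in [1945,2354]: 102.
Of those, multiples of 100: 4 (not leap unless ÷400).
Multiples of 400: 1.
Leap years = 102 − 4 + 1 = 99.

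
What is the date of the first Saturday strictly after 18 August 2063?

August 25, 2063

Aug 18, 2063 is a Saturday.
From Saturday to the next Saturday is 7 days.
Aug 18, 2063 + 7 = Aug 25, 2063.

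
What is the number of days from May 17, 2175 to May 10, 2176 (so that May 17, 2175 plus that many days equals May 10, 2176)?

359

May 17, 2175 → Jun 17, 2175: 31 days (May has 31).
Jun 17, 2175 → Jul 17, 2175: 30 days (June has 30).
Jul 17, 2175 → Aug 17, 2175: 31 days (July has 31).
Aug 17, 2175 → Sep 17, 2175: 31 days (August has 31).
Sep 17, 2175 → Oct 17, 2175: 30 days (September has 30).
Oct 17, 2175 → Nov 17, 2175: 31 days (October has 31).
Nov 17, 2175 → Dec 17, 2175: 30 days (November has 30).
Dec 17, 2175 → Jan 17, 2176: 31 days (December has 31).
Jan 17, 2176 → Feb 17, 2176: 31 days (January has 31).
Feb 17, 2176 → Mar 17, 2176: 29 days (February has 29).
Mar 17, 2176 → Apr 17, 2176: 31 days (March has 31).
Apr 17, 2176 → May 10, 2176: 23 days.
Total: 359 days.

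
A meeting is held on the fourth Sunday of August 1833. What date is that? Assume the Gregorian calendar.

August 25, 1833

August 1, 1833 is a Thursday.
The first Sunday is therefore August 4 (3 days later).
The fourth Sunday is 4 + 3×7 = August 25.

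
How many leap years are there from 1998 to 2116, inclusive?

29

Multiples of 4 in [1998,2116]: 30.
Of those, multiples of 100: 2 (not leap unless ÷400).
Multiples of 400: 1.
Leap years = 30 − 2 + 1 = 29.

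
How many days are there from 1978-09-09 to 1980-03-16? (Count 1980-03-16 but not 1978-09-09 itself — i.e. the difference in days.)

554

Sep 9, 1978 → Sep 9, 1979: 365 days.
Sep 9, 1979 → Oct 9, 1979: 30 days (September has 30).
Oct 9, 1979 → Nov 9, 1979: 31 days (October has 31).
Nov 9, 1979 → Dec 9, 1979: 30 days (November has 30).
Dec 9, 1979 → Jan 9, 1980: 31 days (December has 31).
Jan 9, 1980 → Feb 9, 1980: 31 days (January has 31).
Feb 9, 1980 → Mar 9, 1980: 29 days (February has 29).
Mar 9, 1980 → Mar 16, 1980: 7 days.
Total: 554 days.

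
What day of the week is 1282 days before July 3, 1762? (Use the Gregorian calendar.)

Friday

First find the weekday of Jul 3, 1762. Doomsday rule: the anchor day for the 1700s is Sunday. For year 62: 62÷12 = 5 r 2, and 2÷4 = 0, so 5+2+0 = 7.
Sunday + 7 ≡ Sunday — that's 1762's doomsday.
In July the doomsday date is Jul 11.
Jul 3 is 8 days before Jul 11; 8 mod 7 = 1, so Sunday − 1 = Saturday.
1282 mod 7 = 1, so 1282 days before a Saturday is Saturday − 1 = Friday.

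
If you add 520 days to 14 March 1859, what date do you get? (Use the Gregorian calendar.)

+366 (one year; includes Feb 29, 1860) → Mar 14, 1860 (154 left).
Mar has 31 days: +18 → Apr 1, 1860 (136 left).
Apr has 30 days: +30 → May 1, 1860 (106 left).
May has 31 days: +31 → Jun 1, 1860 (75 left).
Jun has 30 days: +30 → Jul 1, 1860 (45 left).
Jul has 31 days: +31 → Aug 1, 1860 (14 left).
+14 → Aug 15, 1860.

August 15, 1860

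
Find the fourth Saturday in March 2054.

March 28, 2054

March 1, 2054 is a Sunday.
The first Saturday is therefore March 7 (6 days later).
The fourth Saturday is 7 + 3×7 = March 28.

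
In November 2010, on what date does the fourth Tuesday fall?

November 1, 2010 is a Monday.
The first Tuesday is therefore November 2 (1 days later).
The fourth Tuesday is 2 + 3×7 = November 23.

November 23, 2010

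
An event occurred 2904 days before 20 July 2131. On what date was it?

−365 (one year) → Jul 20, 2130 (2539 left).
−365 (one year) → Jul 20, 2129 (2174 left).
−365 (one year) → Jul 20, 2128 (1809 left).
−366 (one year; includes Feb 29, 2128) → Jul 20, 2127 (1443 left).
−365 (one year) → Jul 20, 2126 (1078 left).
−365 (one year) → Jul 20, 2125 (713 left).
−365 (one year) → Jul 20, 2124 (348 left).
−20 → Jun 30, 2124 (end of Jun, 30 days; 328 left).
−30 → May 31, 2124 (end of May, 31 days; 298 left).
−31 → Apr 30, 2124 (end of Apr, 30 days; 267 left).
−30 → Mar 31, 2124 (end of Mar, 31 days; 237 left).
−31 → Feb 29, 2124 (end of Feb, 29 days; 206 left).
−29 → Jan 31, 2124 (end of Jan, 31 days; 177 left).
−31 → Dec 31, 2123 (end of Dec, 31 days; 146 left).
−31 → Nov 30, 2123 (end of Nov, 30 days; 115 left).
−30 → Oct 31, 2123 (end of Oct, 31 days; 85 left).
−31 → Sep 30, 2123 (end of Sep, 30 days; 54 left).
−30 → Aug 31, 2123 (end of Aug, 31 days; 24 left).
−24 → Aug 7, 2123.

August 7, 2123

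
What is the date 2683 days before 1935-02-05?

October 2, 1927

−365 (one year) → Feb 5, 1934 (2318 left).
−365 (one year) → Feb 5, 1933 (1953 left).
−366 (one year; includes Feb 29, 1932) → Feb 5, 1932 (1587 left).
−365 (one year) → Feb 5, 1931 (1222 left).
−365 (one year) → Feb 5, 1930 (857 left).
−365 (one year) → Feb 5, 1929 (492 left).
−366 (one year; includes Feb 29, 1928) → Feb 5, 1928 (126 left).
−5 → Jan 31, 1928 (end of Jan, 31 days; 121 left).
−31 → Dec 31, 1927 (end of Dec, 31 days; 90 left).
−31 → Nov 30, 1927 (end of Nov, 30 days; 59 left).
−30 → Oct 31, 1927 (end of Oct, 31 days; 29 left).
−29 → Oct 2, 1927.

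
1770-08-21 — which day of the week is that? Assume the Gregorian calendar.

Tuesday

Doomsday rule: the anchor day for the 1700s is Sunday. For year 70: 70÷12 = 5 r 10, and 10÷4 = 2, so 5+10+2 = 17.
Sunday + 17 ≡ Wednesday — that's 1770's doomsday.
In August the doomsday date is Aug 8.
Aug 21 is 13 days after Aug 8; 13 mod 7 = 6, so Wednesday + 6 = Tuesday.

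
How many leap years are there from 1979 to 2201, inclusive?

Multiples of 4 in [1979,2201]: 56.
Of those, multiples of 100: 3 (not leap unless ÷400).
Multiples of 400: 1.
Leap years = 56 − 3 + 1 = 54.

54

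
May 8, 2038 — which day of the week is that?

Saturday

Doomsday rule: the anchor day for the 2000s is Tuesday. For year 38: 38÷12 = 3 r 2, and 2÷4 = 0, so 3+2+0 = 5.
Tuesday + 5 ≡ Sunday — that's 2038's doomsday.
In May the doomsday date is May 9.
May 8 is 1 day before May 9; 1 mod 7 = 1, so Sunday − 1 = Saturday.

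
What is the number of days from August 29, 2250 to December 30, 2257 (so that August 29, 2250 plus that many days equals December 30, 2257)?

2680

Aug 29, 2250 → Aug 29, 2251: 365 days.
Aug 29, 2251 → Aug 29, 2252: 366 days (Feb 29, 2252 is in that span).
Aug 29, 2252 → Aug 29, 2253: 365 days.
Aug 29, 2253 → Aug 29, 2254: 365 days.
Aug 29, 2254 → Aug 29, 2255: 365 days.
Aug 29, 2255 → Aug 29, 2256: 366 days (Feb 29, 2256 is in that span).
Aug 29, 2256 → Aug 29, 2257: 365 days.
Aug 29, 2257 → Sep 29, 2257: 31 days (August has 31).
Sep 29, 2257 → Oct 29, 2257: 30 days (September has 30).
Oct 29, 2257 → Nov 29, 2257: 31 days (October has 31).
Nov 29, 2257 → Dec 29, 2257: 30 days (November has 30).
Dec 29, 2257 → Dec 30, 2257: 1 days.
Total: 2680 days.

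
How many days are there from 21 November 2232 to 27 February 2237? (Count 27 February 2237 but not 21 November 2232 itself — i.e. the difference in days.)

1559

Nov 21, 2232 → Nov 21, 2233: 365 days.
Nov 21, 2233 → Nov 21, 2234: 365 days.
Nov 21, 2234 → Nov 21, 2235: 365 days.
Nov 21, 2235 → Nov 21, 2236: 366 days (Feb 29, 2236 is in that span).
Nov 21, 2236 → Dec 21, 2236: 30 days (November has 30).
Dec 21, 2236 → Jan 21, 2237: 31 days (December has 31).
Jan 21, 2237 → Feb 21, 2237: 31 days (January has 31).
Feb 21, 2237 → Feb 27, 2237: 6 days.
Total: 1559 days.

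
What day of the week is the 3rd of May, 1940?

Friday

Doomsday rule: the anchor day for the 1900s is Wednesday. For year 40: 40÷12 = 3 r 4, and 4÷4 = 1, so 3+4+1 = 8.
Wednesday + 8 ≡ Thursday — that's 1940's doomsday.
In May the doomsday date is May 9.
May 3 is 6 days before May 9; 6 mod 7 = 6, so Thursday − 6 = Friday.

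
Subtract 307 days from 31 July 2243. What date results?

September 27, 2242

−31 → Jun 30, 2243 (end of Jun, 30 days; 276 left).
−30 → May 31, 2243 (end of May, 31 days; 246 left).
−31 → Apr 30, 2243 (end of Apr, 30 days; 215 left).
−30 → Mar 31, 2243 (end of Mar, 31 days; 185 left).
−31 → Feb 28, 2243 (end of Feb, 28 days; 154 left).
−28 → Jan 31, 2243 (end of Jan, 31 days; 126 left).
−31 → Dec 31, 2242 (end of Dec, 31 days; 95 left).
−31 → Nov 30, 2242 (end of Nov, 30 days; 64 left).
−30 → Oct 31, 2242 (end of Oct, 31 days; 34 left).
−31 → Sep 30, 2242 (end of Sep, 30 days; 3 left).
−3 → Sep 27, 2242.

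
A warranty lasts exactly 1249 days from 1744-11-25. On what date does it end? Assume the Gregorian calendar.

+365 (one year) → Nov 25, 1745 (884 left).
+365 (one year) → Nov 25, 1746 (519 left).
+365 (one year) → Nov 25, 1747 (154 left).
Nov has 30 days: +6 → Dec 1, 1747 (148 left).
Dec has 31 days: +31 → Jan 1, 1748 (117 left).
Jan has 31 days: +31 → Feb 1, 1748 (86 left).
Feb has 29 days: +29 → Mar 1, 1748 (57 left).
Mar has 31 days: +31 → Apr 1, 1748 (26 left).
+26 → Apr 27, 1748.

April 27, 1748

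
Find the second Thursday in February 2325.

February 1, 2325 is a Sunday.
The first Thursday is therefore February 5 (4 days later).
The second Thursday is 5 + 1×7 = February 12.

February 12, 2325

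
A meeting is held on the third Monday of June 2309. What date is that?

June 1, 2309 is a Tuesday.
The first Monday is therefore June 7 (6 days later).
The third Monday is 7 + 2×7 = June 21.

June 21, 2309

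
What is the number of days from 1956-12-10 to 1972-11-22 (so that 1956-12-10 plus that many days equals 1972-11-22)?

5826

Dec 10, 1956 → Dec 10, 1957: 365 days.
Dec 10, 1957 → Dec 10, 1958: 365 days.
Dec 10, 1958 → Dec 10, 1959: 365 days.
Dec 10, 1959 → Dec 10, 1960: 366 days (Feb 29, 1960 is in that span).
Dec 10, 1960 → Dec 10, 1961: 365 days.
Dec 10, 1961 → Dec 10, 1962: 365 days.
Dec 10, 1962 → Dec 10, 1963: 365 days.
Dec 10, 1963 → Dec 10, 1964: 366 days (Feb 29, 1964 is in that span).
Dec 10, 1964 → Dec 10, 1965: 365 days.
Dec 10, 1965 → Dec 10, 1966: 365 days.
Dec 10, 1966 → Dec 10, 1967: 365 days.
Dec 10, 1967 → Dec 10, 1968: 366 days (Feb 29, 1968 is in that span).
Dec 10, 1968 → Dec 10, 1969: 365 days.
Dec 10, 1969 → Dec 10, 1970: 365 days.
Dec 10, 1970 → Dec 10, 1971: 365 days.
Dec 10, 1971 → Jan 10, 1972: 31 days (December has 31).
Jan 10, 1972 → Feb 10, 1972: 31 days (January has 31).
Feb 10, 1972 → Mar 10, 1972: 29 days (February has 29).
Mar 10, 1972 → Apr 10, 1972: 31 days (March has 31).
Apr 10, 1972 → May 10, 1972: 30 days (April has 30).
May 10, 1972 → Jun 10, 1972: 31 days (May has 31).
Jun 10, 1972 → Jul 10, 1972: 30 days (June has 30).
Jul 10, 1972 → Aug 10, 1972: 31 days (July has 31).
Aug 10, 1972 → Sep 10, 1972: 31 days (August has 31).
Sep 10, 1972 → Oct 10, 1972: 30 days (September has 30).
Oct 10, 1972 → Nov 10, 1972: 31 days (October has 31).
Nov 10, 1972 → Nov 22, 1972: 12 days.
Total: 5826 days.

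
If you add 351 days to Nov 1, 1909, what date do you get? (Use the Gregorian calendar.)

October 18, 1910

Nov has 30 days: +30 → Dec 1, 1909 (321 left).
Dec has 31 days: +31 → Jan 1, 1910 (290 left).
Jan has 31 days: +31 → Feb 1, 1910 (259 left).
Feb has 28 days: +28 → Mar 1, 1910 (231 left).
Mar has 31 days: +31 → Apr 1, 1910 (200 left).
Apr has 30 days: +30 → May 1, 1910 (170 left).
May has 31 days: +31 → Jun 1, 1910 (139 left).
Jun has 30 days: +30 → Jul 1, 1910 (109 left).
Jul has 31 days: +31 → Aug 1, 1910 (78 left).
Aug has 31 days: +31 → Sep 1, 1910 (47 left).
Sep has 30 days: +30 → Oct 1, 1910 (17 left).
+17 → Oct 18, 1910.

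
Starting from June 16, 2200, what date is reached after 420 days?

August 10, 2201

+365 (one year) → Jun 16, 2201 (55 left).
Jun has 30 days: +15 → Jul 1, 2201 (40 left).
Jul has 31 days: +31 → Aug 1, 2201 (9 left).
+9 → Aug 10, 2201.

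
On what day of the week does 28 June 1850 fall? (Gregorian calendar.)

Doomsday rule: the anchor day for the 1800s is Friday. For year 50: 50÷12 = 4 r 2, and 2÷4 = 0, so 4+2+0 = 6.
Friday + 6 ≡ Thursday — that's 1850's doomsday.
In June the doomsday date is Jun 6.
Jun 28 is 22 days after Jun 6; 22 mod 7 = 1, so Thursday + 1 = Friday.

Friday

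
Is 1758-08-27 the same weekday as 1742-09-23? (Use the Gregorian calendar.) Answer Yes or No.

From Sep 23, 1742 to Aug 27, 1758 is 5817 days.
5817 mod 7 = 0, so they are the same weekday.
(Sep 23, 1742 is a Sunday; Aug 27, 1758 is a Sunday.)

Yes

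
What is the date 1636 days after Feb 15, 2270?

+365 (one year) → Feb 15, 2271 (1271 left).
+365 (one year) → Feb 15, 2272 (906 left).
+366 (one year; includes Feb 29, 2272) → Feb 15, 2273 (540 left).
+365 (one year) → Feb 15, 2274 (175 left).
Feb has 28 days: +14 → Mar 1, 2274 (161 left).
Mar has 31 days: +31 → Apr 1, 2274 (130 left).
Apr has 30 days: +30 → May 1, 2274 (100 left).
May has 31 days: +31 → Jun 1, 2274 (69 left).
Jun has 30 days: +30 → Jul 1, 2274 (39 left).
Jul has 31 days: +31 → Aug 1, 2274 (8 left).
+8 → Aug 9, 2274.

August 9, 2274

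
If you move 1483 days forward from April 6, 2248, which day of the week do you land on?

Wednesday

First find the weekday of Apr 6, 2248. Doomsday rule: the anchor day for the 2200s is Friday. For year 48: 48÷12 = 4 r 0, and 0÷4 = 0, so 4+0+0 = 4.
Friday + 4 ≡ Tuesday — that's 2248's doomsday.
In April the doomsday date is Apr 4.
Apr 6 is 2 days after Apr 4; 2 mod 7 = 2, so Tuesday + 2 = Thursday.
1483 mod 7 = 6, so 1483 days after a Thursday is Thursday + 6 = Wednesday.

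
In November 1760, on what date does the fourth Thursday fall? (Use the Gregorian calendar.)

November 1, 1760 is a Saturday.
The first Thursday is therefore November 6 (5 days later).
The fourth Thursday is 6 + 3×7 = November 27.

November 27, 1760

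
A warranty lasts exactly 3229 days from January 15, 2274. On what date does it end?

+365 (one year) → Jan 15, 2275 (2864 left).
+365 (one year) → Jan 15, 2276 (2499 left).
+366 (one year; includes Feb 29, 2276) → Jan 15, 2277 (2133 left).
+365 (one year) → Jan 15, 2278 (1768 left).
+365 (one year) → Jan 15, 2279 (1403 left).
+365 (one year) → Jan 15, 2280 (1038 left).
+366 (one year; includes Feb 29, 2280) → Jan 15, 2281 (672 left).
+365 (one year) → Jan 15, 2282 (307 left).
Jan has 31 days: +17 → Feb 1, 2282 (290 left).
Feb has 28 days: +28 → Mar 1, 2282 (262 left).
Mar has 31 days: +31 → Apr 1, 2282 (231 left).
Apr has 30 days: +30 → May 1, 2282 (201 left).
May has 31 days: +31 → Jun 1, 2282 (170 left).
Jun has 30 days: +30 → Jul 1, 2282 (140 left).
Jul has 31 days: +31 → Aug 1, 2282 (109 left).
Aug has 31 days: +31 → Sep 1, 2282 (78 left).
Sep has 30 days: +30 → Oct 1, 2282 (48 left).
Oct has 31 days: +31 → Nov 1, 2282 (17 left).
+17 → Nov 18, 2282.

November 18, 2282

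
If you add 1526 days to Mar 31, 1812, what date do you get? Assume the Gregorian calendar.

June 4, 1816

+365 (one year) → Mar 31, 1813 (1161 left).
+365 (one year) → Mar 31, 1814 (796 left).
+365 (one year) → Mar 31, 1815 (431 left).
+366 (one year; includes Feb 29, 1816) → Mar 31, 1816 (65 left).
Mar has 31 days: +1 → Apr 1, 1816 (64 left).
Apr has 30 days: +30 → May 1, 1816 (34 left).
May has 31 days: +31 → Jun 1, 1816 (3 left).
+3 → Jun 4, 1816.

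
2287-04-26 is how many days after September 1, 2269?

Sep 1, 2269 → Sep 1, 2270: 365 days.
Sep 1, 2270 → Sep 1, 2271: 365 days.
Sep 1, 2271 → Sep 1, 2272: 366 days (Feb 29, 2272 is in that span).
Sep 1, 2272 → Sep 1, 2273: 365 days.
Sep 1, 2273 → Sep 1, 2274: 365 days.
Sep 1, 2274 → Sep 1, 2275: 365 days.
Sep 1, 2275 → Sep 1, 2276: 366 days (Feb 29, 2276 is in that span).
Sep 1, 2276 → Sep 1, 2277: 365 days.
Sep 1, 2277 → Sep 1, 2278: 365 days.
Sep 1, 2278 → Sep 1, 2279: 365 days.
Sep 1, 2279 → Sep 1, 2280: 366 days (Feb 29, 2280 is in that span).
Sep 1, 2280 → Sep 1, 2281: 365 days.
Sep 1, 2281 → Sep 1, 2282: 365 days.
Sep 1, 2282 → Sep 1, 2283: 365 days.
Sep 1, 2283 → Sep 1, 2284: 366 days (Feb 29, 2284 is in that span).
Sep 1, 2284 → Sep 1, 2285: 365 days.
Sep 1, 2285 → Sep 1, 2286: 365 days.
Sep 1, 2286 → Oct 1, 2286: 30 days (September has 30).
Oct 1, 2286 → Nov 1, 2286: 31 days (October has 31).
Nov 1, 2286 → Dec 1, 2286: 30 days (November has 30).
Dec 1, 2286 → Jan 1, 2287: 31 days (December has 31).
Jan 1, 2287 → Feb 1, 2287: 31 days (January has 31).
Feb 1, 2287 → Mar 1, 2287: 28 days (February has 28).
Mar 1, 2287 → Apr 1, 2287: 31 days (March has 31).
Apr 1, 2287 → Apr 26, 2287: 25 days.
Total: 6446 days.

6446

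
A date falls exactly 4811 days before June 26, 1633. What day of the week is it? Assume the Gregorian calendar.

Jun 26, 1633 is a Sunday.
4811 mod 7 = 2, so 4811 days before a Sunday is Sunday − 2 = Friday.

Friday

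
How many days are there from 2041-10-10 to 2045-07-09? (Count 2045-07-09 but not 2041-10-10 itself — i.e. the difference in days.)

Oct 10, 2041 → Oct 10, 2042: 365 days.
Oct 10, 2042 → Oct 10, 2043: 365 days.
Oct 10, 2043 → Oct 10, 2044: 366 days (Feb 29, 2044 is in that span).
Oct 10, 2044 → Nov 10, 2044: 31 days (October has 31).
Nov 10, 2044 → Dec 10, 2044: 30 days (November has 30).
Dec 10, 2044 → Jan 10, 2045: 31 days (December has 31).
Jan 10, 2045 → Feb 10, 2045: 31 days (January has 31).
Feb 10, 2045 → Mar 10, 2045: 28 days (February has 28).
Mar 10, 2045 → Apr 10, 2045: 31 days (March has 31).
Apr 10, 2045 → May 10, 2045: 30 days (April has 30).
May 10, 2045 → Jun 10, 2045: 31 days (May has 31).
Jun 10, 2045 → Jul 9, 2045: 29 days.
Total: 1368 days.

1368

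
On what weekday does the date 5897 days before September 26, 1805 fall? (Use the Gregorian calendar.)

First find the weekday of Sep 26, 1805. Doomsday rule: the anchor day for the 1800s is Friday. For year 05: 5÷12 = 0 r 5, and 5÷4 = 1, so 0+5+1 = 6.
Friday + 6 ≡ Thursday — that's 1805's doomsday.
In September the doomsday date is Sep 5.
Sep 26 is 21 days after Sep 5; 21 mod 7 = 0, so Thursday + 0 = Thursday.
5897 mod 7 = 3, so 5897 days before a Thursday is Thursday − 3 = Monday.

Monday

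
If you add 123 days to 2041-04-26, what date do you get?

Apr has 30 days: +5 → May 1, 2041 (118 left).
May has 31 days: +31 → Jun 1, 2041 (87 left).
Jun has 30 days: +30 → Jul 1, 2041 (57 left).
Jul has 31 days: +31 → Aug 1, 2041 (26 left).
+26 → Aug 27, 2041.

August 27, 2041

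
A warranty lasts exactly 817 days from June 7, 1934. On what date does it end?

September 1, 1936

+365 (one year) → Jun 7, 1935 (452 left).
+366 (one year; includes Feb 29, 1936) → Jun 7, 1936 (86 left).
Jun has 30 days: +24 → Jul 1, 1936 (62 left).
Jul has 31 days: +31 → Aug 1, 1936 (31 left).
Aug has 31 days: +31 → Sep 1, 1936 (0 left).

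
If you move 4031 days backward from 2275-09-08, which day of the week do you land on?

Sep 8, 2275 is a Wednesday.
4031 mod 7 = 6, so 4031 days before a Wednesday is Wednesday − 6 = Thursday.

Thursday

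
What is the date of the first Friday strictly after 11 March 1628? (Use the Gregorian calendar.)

March 17, 1628

Mar 11, 1628 is a Saturday.
From Saturday to the next Friday is 6 days.
Mar 11, 1628 + 6 = Mar 17, 1628.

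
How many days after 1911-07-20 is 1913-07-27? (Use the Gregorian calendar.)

Jul 20, 1911 → Jul 20, 1912: 366 days (Feb 29, 1912 is in that span).
Jul 20, 1912 → Aug 20, 1912: 31 days (July has 31).
Aug 20, 1912 → Sep 20, 1912: 31 days (August has 31).
Sep 20, 1912 → Oct 20, 1912: 30 days (September has 30).
Oct 20, 1912 → Nov 20, 1912: 31 days (October has 31).
Nov 20, 1912 → Dec 20, 1912: 30 days (November has 30).
Dec 20, 1912 → Jan 20, 1913: 31 days (December has 31).
Jan 20, 1913 → Feb 20, 1913: 31 days (January has 31).
Feb 20, 1913 → Mar 20, 1913: 28 days (February has 28).
Mar 20, 1913 → Apr 20, 1913: 31 days (March has 31).
Apr 20, 1913 → May 20, 1913: 30 days (April has 30).
May 20, 1913 → Jun 20, 1913: 31 days (May has 31).
Jun 20, 1913 → Jul 20, 1913: 30 days (June has 30).
Jul 20, 1913 → Jul 27, 1913: 7 days.
Total: 738 days.

738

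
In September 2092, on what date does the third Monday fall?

September 1, 2092 is a Monday.
The first Monday is therefore September 1 (same day).
The third Monday is 1 + 2×7 = September 15.

September 15, 2092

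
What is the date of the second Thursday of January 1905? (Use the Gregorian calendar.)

January 1, 1905 is a Sunday.
The first Thursday is therefore January 5 (4 days later).
The second Thursday is 5 + 1×7 = January 12.

January 12, 1905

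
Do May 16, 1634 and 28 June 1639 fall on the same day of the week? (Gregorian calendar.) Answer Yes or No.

From May 16, 1634 to Jun 28, 1639 is 1869 days.
1869 mod 7 = 0, so they are the same weekday.
(May 16, 1634 is a Tuesday; Jun 28, 1639 is a Tuesday.)

Yes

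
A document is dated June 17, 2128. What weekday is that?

Thursday

Doomsday rule: the anchor day for the 2100s is Sunday. For year 28: 28÷12 = 2 r 4, and 4÷4 = 1, so 2+4+1 = 7.
Sunday + 7 ≡ Sunday — that's 2128's doomsday.
In June the doomsday date is Jun 6.
Jun 17 is 11 days after Jun 6; 11 mod 7 = 4, so Sunday + 4 = Thursday.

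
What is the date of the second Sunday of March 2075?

March 1, 2075 is a Friday.
The first Sunday is therefore March 3 (2 days later).
The second Sunday is 3 + 1×7 = March 10.

March 10, 2075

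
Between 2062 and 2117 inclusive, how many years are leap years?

13

Multiples of 4 in [2062,2117]: 14.
Of those, multiples of 100: 1 (not leap unless ÷400).
Multiples of 400: 0.
Leap years = 14 − 1 + 0 = 13.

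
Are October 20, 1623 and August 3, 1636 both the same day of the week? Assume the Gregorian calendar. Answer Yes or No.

No

From Oct 20, 1623 to Aug 3, 1636 is 4671 days.
4671 mod 7 = 2, so they are different weekdays.
(Oct 20, 1623 is a Friday; Aug 3, 1636 is a Sunday.)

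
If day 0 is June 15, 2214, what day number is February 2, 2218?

Jun 15, 2214 → Jun 15, 2215: 365 days.
Jun 15, 2215 → Jun 15, 2216: 366 days (Feb 29, 2216 is in that span).
Jun 15, 2216 → Jun 15, 2217: 365 days.
Jun 15, 2217 → Jul 15, 2217: 30 days (June has 30).
Jul 15, 2217 → Aug 15, 2217: 31 days (July has 31).
Aug 15, 2217 → Sep 15, 2217: 31 days (August has 31).
Sep 15, 2217 → Oct 15, 2217: 30 days (September has 30).
Oct 15, 2217 → Nov 15, 2217: 31 days (October has 31).
Nov 15, 2217 → Dec 15, 2217: 30 days (November has 30).
Dec 15, 2217 → Jan 15, 2218: 31 days (December has 31).
Jan 15, 2218 → Feb 2, 2218: 18 days.
Total: 1328 days.

1328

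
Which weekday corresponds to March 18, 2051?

Saturday

January 1, 2051 is a Sunday.
Jan 1, 2051 → Feb 1, 2051: 31 days (January has 31).
Feb 1, 2051 → Mar 1, 2051: 28 days (February has 28).
Mar 1, 2051 → Mar 18, 2051: 17 days.
Total: 76 days.
76 mod 7 = 6, so Sunday + 6 = Saturday.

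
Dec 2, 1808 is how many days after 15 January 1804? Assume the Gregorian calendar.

Jan 15, 1804 → Jan 15, 1805: 366 days (Feb 29, 1804 is in that span).
Jan 15, 1805 → Jan 15, 1806: 365 days.
Jan 15, 1806 → Jan 15, 1807: 365 days.
Jan 15, 1807 → Jan 15, 1808: 365 days.
Jan 15, 1808 → Feb 15, 1808: 31 days (January has 31).
Feb 15, 1808 → Mar 15, 1808: 29 days (February has 29).
Mar 15, 1808 → Apr 15, 1808: 31 days (March has 31).
Apr 15, 1808 → May 15, 1808: 30 days (April has 30).
May 15, 1808 → Jun 15, 1808: 31 days (May has 31).
Jun 15, 1808 → Jul 15, 1808: 30 days (June has 30).
Jul 15, 1808 → Aug 15, 1808: 31 days (July has 31).
Aug 15, 1808 → Sep 15, 1808: 31 days (August has 31).
Sep 15, 1808 → Oct 15, 1808: 30 days (September has 30).
Oct 15, 1808 → Nov 15, 1808: 31 days (October has 31).
Nov 15, 1808 → Dec 2, 1808: 17 days.
Total: 1783 days.

1783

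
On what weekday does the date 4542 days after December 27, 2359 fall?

Saturday

Dec 27, 2359 is a Sunday.
4542 mod 7 = 6, so 4542 days after a Sunday is Sunday + 6 = Saturday.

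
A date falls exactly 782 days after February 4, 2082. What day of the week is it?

Feb 4, 2082 is a Wednesday.
782 mod 7 = 5, so 782 days after a Wednesday is Wednesday + 5 = Monday.

Monday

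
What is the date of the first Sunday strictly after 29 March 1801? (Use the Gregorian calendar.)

Mar 29, 1801 is a Sunday.
From Sunday to the next Sunday is 7 days.
Mar 29, 1801 + 7 = Apr 5, 1801.

April 5, 1801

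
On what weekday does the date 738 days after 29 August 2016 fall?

Thursday

First find the weekday of Aug 29, 2016. Doomsday rule: the anchor day for the 2000s is Tuesday. For year 16: 16÷12 = 1 r 4, and 4÷4 = 1, so 1+4+1 = 6.
Tuesday + 6 ≡ Monday — that's 2016's doomsday.
In August the doomsday date is Aug 8.
Aug 29 is 21 days after Aug 8; 21 mod 7 = 0, so Monday + 0 = Monday.
738 mod 7 = 3, so 738 days after a Monday is Monday + 3 = Thursday.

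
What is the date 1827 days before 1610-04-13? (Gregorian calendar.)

−365 (one year) → Apr 13, 1609 (1462 left).
−365 (one year) → Apr 13, 1608 (1097 left).
−366 (one year; includes Feb 29, 1608) → Apr 13, 1607 (731 left).
−365 (one year) → Apr 13, 1606 (366 left).
−13 → Mar 31, 1606 (end of Mar, 31 days; 353 left).
−31 → Feb 28, 1606 (end of Feb, 28 days; 322 left).
−28 → Jan 31, 1606 (end of Jan, 31 days; 294 left).
−31 → Dec 31, 1605 (end of Dec, 31 days; 263 left).
−31 → Nov 30, 1605 (end of Nov, 30 days; 232 left).
−30 → Oct 31, 1605 (end of Oct, 31 days; 202 left).
−31 → Sep 30, 1605 (end of Sep, 30 days; 171 left).
−30 → Aug 31, 1605 (end of Aug, 31 days; 141 left).
−31 → Jul 31, 1605 (end of Jul, 31 days; 110 left).
−31 → Jun 30, 1605 (end of Jun, 30 days; 79 left).
−30 → May 31, 1605 (end of May, 31 days; 49 left).
−31 → Apr 30, 1605 (end of Apr, 30 days; 18 left).
−18 → Apr 12, 1605.

April 12, 1605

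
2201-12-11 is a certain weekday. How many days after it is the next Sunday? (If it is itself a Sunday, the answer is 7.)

2

Dec 11, 2201 is a Friday.
From Friday to the next Sunday is 2 days.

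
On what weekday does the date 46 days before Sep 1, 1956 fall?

Tuesday

First find the weekday of Sep 1, 1956. Doomsday rule: the anchor day for the 1900s is Wednesday. For year 56: 56÷12 = 4 r 8, and 8÷4 = 2, so 4+8+2 = 14.
Wednesday + 14 ≡ Wednesday — that's 1956's doomsday.
In September the doomsday date is Sep 5.
Sep 1 is 4 days before Sep 5; 4 mod 7 = 4, so Wednesday − 4 = Saturday.
46 mod 7 = 4, so 46 days before a Saturday is Saturday − 4 = Tuesday.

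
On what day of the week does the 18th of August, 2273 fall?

Doomsday rule: the anchor day for the 2200s is Friday. For year 73: 73÷12 = 6 r 1, and 1÷4 = 0, so 6+1+0 = 7.
Friday + 7 ≡ Friday — that's 2273's doomsday.
In August the doomsday date is Aug 8.
Aug 18 is 10 days after Aug 8; 10 mod 7 = 3, so Friday + 3 = Monday.

Monday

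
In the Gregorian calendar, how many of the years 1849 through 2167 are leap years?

Multiples of 4 in [1849,2167]: 79.
Of those, multiples of 100: 3 (not leap unless ÷400).
Multiples of 400: 1.
Leap years = 79 − 3 + 1 = 77.

77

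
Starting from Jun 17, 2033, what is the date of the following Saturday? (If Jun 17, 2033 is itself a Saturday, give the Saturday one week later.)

June 18, 2033

Jun 17, 2033 is a Friday.
From Friday to the next Saturday is 1 day.
Jun 17, 2033 + 1 = Jun 18, 2033.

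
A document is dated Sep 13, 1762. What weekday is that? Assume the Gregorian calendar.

Doomsday rule: the anchor day for the 1700s is Sunday. For year 62: 62÷12 = 5 r 2, and 2÷4 = 0, so 5+2+0 = 7.
Sunday + 7 ≡ Sunday — that's 1762's doomsday.
In September the doomsday date is Sep 5.
Sep 13 is 8 days after Sep 5; 8 mod 7 = 1, so Sunday + 1 = Monday.

Monday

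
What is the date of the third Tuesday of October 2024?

October 15, 2024

October 1, 2024 is a Tuesday.
The first Tuesday is therefore October 1 (same day).
The third Tuesday is 1 + 2×7 = October 15.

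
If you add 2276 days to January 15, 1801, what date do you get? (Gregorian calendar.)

April 10, 1807

+365 (one year) → Jan 15, 1802 (1911 left).
+365 (one year) → Jan 15, 1803 (1546 left).
+365 (one year) → Jan 15, 1804 (1181 left).
+366 (one year; includes Feb 29, 1804) → Jan 15, 1805 (815 left).
+365 (one year) → Jan 15, 1806 (450 left).
+365 (one year) → Jan 15, 1807 (85 left).
Jan has 31 days: +17 → Feb 1, 1807 (68 left).
Feb has 28 days: +28 → Mar 1, 1807 (40 left).
Mar has 31 days: +31 → Apr 1, 1807 (9 left).
+9 → Apr 10, 1807.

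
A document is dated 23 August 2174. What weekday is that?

Tuesday

January 1, 2174 is a Saturday.
Jan 1, 2174 → Feb 1, 2174: 31 days (January has 31).
Feb 1, 2174 → Mar 1, 2174: 28 days (February has 28).
Mar 1, 2174 → Apr 1, 2174: 31 days (March has 31).
Apr 1, 2174 → May 1, 2174: 30 days (April has 30).
May 1, 2174 → Jun 1, 2174: 31 days (May has 31).
Jun 1, 2174 → Jul 1, 2174: 30 days (June has 30).
Jul 1, 2174 → Aug 1, 2174: 31 days (July has 31).
Aug 1, 2174 → Aug 23, 2174: 22 days.
Total: 234 days.
234 mod 7 = 3, so Saturday + 3 = Tuesday.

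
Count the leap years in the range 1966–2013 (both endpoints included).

Multiples of 4 in [1966,2013]: 12.
Of those, multiples of 100: 1 (not leap unless ÷400).
Multiples of 400: 1.
Leap years = 12 − 1 + 1 = 12.

12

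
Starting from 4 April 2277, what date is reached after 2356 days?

September 16, 2283

+365 (one year) → Apr 4, 2278 (1991 left).
+365 (one year) → Apr 4, 2279 (1626 left).
+366 (one year; includes Feb 29, 2280) → Apr 4, 2280 (1260 left).
+365 (one year) → Apr 4, 2281 (895 left).
+365 (one year) → Apr 4, 2282 (530 left).
+365 (one year) → Apr 4, 2283 (165 left).
Apr has 30 days: +27 → May 1, 2283 (138 left).
May has 31 days: +31 → Jun 1, 2283 (107 left).
Jun has 30 days: +30 → Jul 1, 2283 (77 left).
Jul has 31 days: +31 → Aug 1, 2283 (46 left).
Aug has 31 days: +31 → Sep 1, 2283 (15 left).
+15 → Sep 16, 2283.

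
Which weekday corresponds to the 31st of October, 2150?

January 1, 2150 is a Thursday.
Jan 1, 2150 → Feb 1, 2150: 31 days (January has 31).
Feb 1, 2150 → Mar 1, 2150: 28 days (February has 28).
Mar 1, 2150 → Apr 1, 2150: 31 days (March has 31).
Apr 1, 2150 → May 1, 2150: 30 days (April has 30).
May 1, 2150 → Jun 1, 2150: 31 days (May has 31).
Jun 1, 2150 → Jul 1, 2150: 30 days (June has 30).
Jul 1, 2150 → Aug 1, 2150: 31 days (July has 31).
Aug 1, 2150 → Sep 1, 2150: 31 days (August has 31).
Sep 1, 2150 → Oct 1, 2150: 30 days (September has 30).
Oct 1, 2150 → Oct 31, 2150: 30 days.
Total: 303 days.
303 mod 7 = 2, so Thursday + 2 = Saturday.

Saturday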